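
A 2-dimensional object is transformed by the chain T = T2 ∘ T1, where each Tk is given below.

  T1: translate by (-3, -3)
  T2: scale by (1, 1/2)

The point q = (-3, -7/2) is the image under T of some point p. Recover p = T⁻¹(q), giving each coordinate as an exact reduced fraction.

p = (0, -4)

T1 = [1 0 -3; 0 1 -3; 0 0 1]
T2·T1 = [1 0 -3; 0 1/2 -3/2; 0 0 1]
det M = 1/2; M⁻¹ = [1 0 3; 0 2 3; 0 0 1]
M⁻¹ · (-3, -7/2)ᵀ = (0, -4)ᵀ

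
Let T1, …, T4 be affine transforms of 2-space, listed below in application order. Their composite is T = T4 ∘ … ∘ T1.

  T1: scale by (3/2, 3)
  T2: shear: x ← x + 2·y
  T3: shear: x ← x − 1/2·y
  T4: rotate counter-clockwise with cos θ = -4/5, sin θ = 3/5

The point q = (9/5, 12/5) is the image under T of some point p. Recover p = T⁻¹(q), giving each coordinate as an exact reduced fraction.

T1 = [3/2 0 0; 0 3 0; 0 0 1]
T2·T1 = [3/2 6 0; 0 3 0; 0 0 1]
T3·…·T1 = [3/2 9/2 0; 0 3 0; 0 0 1]
T4·…·T1 = [-6/5 -27/5 0; 9/10 3/10 0; 0 0 1]
det M = 9/2; M⁻¹ = [1/15 6/5 0; -1/5 -4/15 0; 0 0 1]
M⁻¹ · (9/5, 12/5)ᵀ = (3, -1)ᵀ

p = (3, -1)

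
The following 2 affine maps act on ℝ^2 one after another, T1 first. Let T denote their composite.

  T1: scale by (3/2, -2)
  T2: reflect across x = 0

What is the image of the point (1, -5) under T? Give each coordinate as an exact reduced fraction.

T1 scale by (3/2, -2): (1, -5) → (3/2, 10)
T2 reflect across x = 0: (3/2, 10) → (-3/2, 10)

T(p) = (-3/2, 10)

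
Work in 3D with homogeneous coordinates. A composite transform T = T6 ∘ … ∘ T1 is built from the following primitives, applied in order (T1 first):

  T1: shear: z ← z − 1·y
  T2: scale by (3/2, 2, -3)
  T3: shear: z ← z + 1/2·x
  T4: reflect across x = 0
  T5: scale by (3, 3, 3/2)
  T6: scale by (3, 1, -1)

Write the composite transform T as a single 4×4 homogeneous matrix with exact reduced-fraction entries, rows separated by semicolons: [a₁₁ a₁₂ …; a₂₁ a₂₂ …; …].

T1 = [1 0 0 0; 0 1 0 0; 0 -1 1 0; 0 0 0 1]
T2·T1 = [3/2 0 0 0; 0 2 0 0; 0 3 -3 0; 0 0 0 1]
T3·…·T1 = [3/2 0 0 0; 0 2 0 0; 3/4 3 -3 0; 0 0 0 1]
T4·…·T1 = [-3/2 0 0 0; 0 2 0 0; 3/4 3 -3 0; 0 0 0 1]
T5·…·T1 = [-9/2 0 0 0; 0 6 0 0; 9/8 9/2 -9/2 0; 0 0 0 1]
T6·…·T1 = [-27/2 0 0 0; 0 6 0 0; -9/8 -9/2 9/2 0; 0 0 0 1]

T = [-27/2 0 0 0; 0 6 0 0; -9/8 -9/2 9/2 0; 0 0 0 1]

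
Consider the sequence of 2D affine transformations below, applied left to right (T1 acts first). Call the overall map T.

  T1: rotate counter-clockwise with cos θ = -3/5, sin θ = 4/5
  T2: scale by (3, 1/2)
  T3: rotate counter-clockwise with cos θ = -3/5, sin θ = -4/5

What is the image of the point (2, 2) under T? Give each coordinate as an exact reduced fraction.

T(p) = (26/5, 33/5)

T1 rotate counter-clockwise with cos θ = -3/5, sin θ = 4/5: (2, 2) → (-14/5, 2/5)
T2 scale by (3, 1/2): (-14/5, 2/5) → (-42/5, 1/5)
T3 rotate counter-clockwise with cos θ = -3/5, sin θ = -4/5: (-42/5, 1/5) → (26/5, 33/5)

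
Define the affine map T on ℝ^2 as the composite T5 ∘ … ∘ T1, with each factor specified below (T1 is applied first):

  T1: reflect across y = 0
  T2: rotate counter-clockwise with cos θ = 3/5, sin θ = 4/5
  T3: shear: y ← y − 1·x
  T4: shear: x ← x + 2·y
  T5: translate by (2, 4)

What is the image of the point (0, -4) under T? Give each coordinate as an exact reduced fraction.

T(p) = (10, 48/5)

T1 reflect across y = 0: (0, -4) → (0, 4)
T2 rotate counter-clockwise with cos θ = 3/5, sin θ = 4/5: (0, 4) → (-16/5, 12/5)
T3 shear: y ← y − 1·x: (-16/5, 12/5) → (-16/5, 28/5)
T4 shear: x ← x + 2·y: (-16/5, 28/5) → (8, 28/5)
T5 translate by (2, 4): (8, 28/5) → (10, 48/5)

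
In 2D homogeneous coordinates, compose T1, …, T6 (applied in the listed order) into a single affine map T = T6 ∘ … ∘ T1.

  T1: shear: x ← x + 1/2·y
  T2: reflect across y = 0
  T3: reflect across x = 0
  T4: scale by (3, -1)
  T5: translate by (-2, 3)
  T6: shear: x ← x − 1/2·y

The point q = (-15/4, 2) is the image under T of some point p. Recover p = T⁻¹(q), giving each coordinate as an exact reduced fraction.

p = (3/4, -1)

T1 = [1 1/2 0; 0 1 0; 0 0 1]
T2·T1 = [1 1/2 0; 0 -1 0; 0 0 1]
T3·…·T1 = [-1 -1/2 0; 0 -1 0; 0 0 1]
T4·…·T1 = [-3 -3/2 0; 0 1 0; 0 0 1]
T5·…·T1 = [-3 -3/2 -2; 0 1 3; 0 0 1]
T6·…·T1 = [-3 -2 -7/2; 0 1 3; 0 0 1]
det M = -3; M⁻¹ = [-1/3 -2/3 5/6; 0 1 -3; 0 0 1]
M⁻¹ · (-15/4, 2)ᵀ = (3/4, -1)ᵀ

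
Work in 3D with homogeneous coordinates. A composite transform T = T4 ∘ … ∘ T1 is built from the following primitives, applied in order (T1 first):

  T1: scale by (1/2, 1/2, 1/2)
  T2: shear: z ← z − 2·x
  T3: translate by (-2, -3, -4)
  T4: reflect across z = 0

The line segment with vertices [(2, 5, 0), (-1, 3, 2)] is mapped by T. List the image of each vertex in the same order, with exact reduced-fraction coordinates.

image vertices: (-1, -1/2, 6), (-5/2, -3/2, 2)

T1 scale by (1/2, 1/2, 1/2): (2, 5, 0) → (1, 5/2, 0); (-1, 3, 2) → (-1/2, 3/2, 1)
T2 shear: z ← z − 2·x: (1, 5/2, 0) → (1, 5/2, -2); (-1/2, 3/2, 1) → (-1/2, 3/2, 2)
T3 translate by (-2, -3, -4): (1, 5/2, -2) → (-1, -1/2, -6); (-1/2, 3/2, 2) → (-5/2, -3/2, -2)
T4 reflect across z = 0: (-1, -1/2, -6) → (-1, -1/2, 6); (-5/2, -3/2, -2) → (-5/2, -3/2, 2)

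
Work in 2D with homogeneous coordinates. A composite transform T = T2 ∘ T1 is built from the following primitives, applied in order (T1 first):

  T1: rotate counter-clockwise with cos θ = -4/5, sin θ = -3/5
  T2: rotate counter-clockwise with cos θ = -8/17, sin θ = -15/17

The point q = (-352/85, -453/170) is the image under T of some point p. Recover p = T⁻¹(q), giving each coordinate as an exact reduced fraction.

T1 = [-4/5 3/5 0; -3/5 -4/5 0; 0 0 1]
T2·T1 = [-13/85 -84/85 0; 84/85 -13/85 0; 0 0 1]
det M = 1; M⁻¹ = [-13/85 84/85 0; -84/85 -13/85 0; 0 0 1]
M⁻¹ · (-352/85, -453/170)ᵀ = (-2, 9/2)ᵀ

p = (-2, 9/2)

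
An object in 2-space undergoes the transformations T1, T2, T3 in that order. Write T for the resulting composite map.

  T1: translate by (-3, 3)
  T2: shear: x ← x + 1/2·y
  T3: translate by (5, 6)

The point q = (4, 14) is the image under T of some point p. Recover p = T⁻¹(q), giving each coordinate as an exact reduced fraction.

p = (-2, 5)

T1 = [1 0 -3; 0 1 3; 0 0 1]
T2·T1 = [1 1/2 -3/2; 0 1 3; 0 0 1]
T3·…·T1 = [1 1/2 7/2; 0 1 9; 0 0 1]
det M = 1; M⁻¹ = [1 -1/2 1; 0 1 -9; 0 0 1]
M⁻¹ · (4, 14)ᵀ = (-2, 5)ᵀ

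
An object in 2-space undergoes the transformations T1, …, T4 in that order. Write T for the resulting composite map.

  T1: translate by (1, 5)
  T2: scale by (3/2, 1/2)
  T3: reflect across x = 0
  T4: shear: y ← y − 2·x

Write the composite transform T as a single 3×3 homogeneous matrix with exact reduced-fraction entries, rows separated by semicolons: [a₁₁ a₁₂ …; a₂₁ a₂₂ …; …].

T1 = [1 0 1; 0 1 5; 0 0 1]
T2·T1 = [3/2 0 3/2; 0 1/2 5/2; 0 0 1]
T3·…·T1 = [-3/2 0 -3/2; 0 1/2 5/2; 0 0 1]
T4·…·T1 = [-3/2 0 -3/2; 3 1/2 11/2; 0 0 1]

T = [-3/2 0 -3/2; 3 1/2 11/2; 0 0 1]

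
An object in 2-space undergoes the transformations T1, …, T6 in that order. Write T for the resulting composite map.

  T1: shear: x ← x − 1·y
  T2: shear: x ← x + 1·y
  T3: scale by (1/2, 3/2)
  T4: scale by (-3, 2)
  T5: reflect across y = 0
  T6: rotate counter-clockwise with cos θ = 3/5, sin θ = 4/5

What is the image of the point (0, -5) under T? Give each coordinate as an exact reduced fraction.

T1 shear: x ← x − 1·y: (0, -5) → (5, -5)
T2 shear: x ← x + 1·y: (5, -5) → (0, -5)
T3 scale by (1/2, 3/2): (0, -5) → (0, -15/2)
T4 scale by (-3, 2): (0, -15/2) → (0, -15)
T5 reflect across y = 0: (0, -15) → (0, 15)
T6 rotate counter-clockwise with cos θ = 3/5, sin θ = 4/5: (0, 15) → (-12, 9)

T(p) = (-12, 9)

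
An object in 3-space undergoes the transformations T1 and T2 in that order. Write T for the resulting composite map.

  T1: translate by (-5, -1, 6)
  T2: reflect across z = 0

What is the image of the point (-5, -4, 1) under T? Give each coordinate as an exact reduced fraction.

T1 translate by (-5, -1, 6): (-5, -4, 1) → (-10, -5, 7)
T2 reflect across z = 0: (-10, -5, 7) → (-10, -5, -7)

T(p) = (-10, -5, -7)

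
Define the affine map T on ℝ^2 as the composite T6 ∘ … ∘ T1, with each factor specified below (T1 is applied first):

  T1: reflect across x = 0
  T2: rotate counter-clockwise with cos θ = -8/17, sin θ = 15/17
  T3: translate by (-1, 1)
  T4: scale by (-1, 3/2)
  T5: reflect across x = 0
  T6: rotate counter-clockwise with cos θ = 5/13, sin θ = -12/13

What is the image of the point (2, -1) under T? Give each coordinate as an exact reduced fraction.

T(p) = (-20/221, -411/442)

T1 reflect across x = 0: (2, -1) → (-2, -1)
T2 rotate counter-clockwise with cos θ = -8/17, sin θ = 15/17: (-2, -1) → (31/17, -22/17)
T3 translate by (-1, 1): (31/17, -22/17) → (14/17, -5/17)
T4 scale by (-1, 3/2): (14/17, -5/17) → (-14/17, -15/34)
T5 reflect across x = 0: (-14/17, -15/34) → (14/17, -15/34)
T6 rotate counter-clockwise with cos θ = 5/13, sin θ = -12/13: (14/17, -15/34) → (-20/221, -411/442)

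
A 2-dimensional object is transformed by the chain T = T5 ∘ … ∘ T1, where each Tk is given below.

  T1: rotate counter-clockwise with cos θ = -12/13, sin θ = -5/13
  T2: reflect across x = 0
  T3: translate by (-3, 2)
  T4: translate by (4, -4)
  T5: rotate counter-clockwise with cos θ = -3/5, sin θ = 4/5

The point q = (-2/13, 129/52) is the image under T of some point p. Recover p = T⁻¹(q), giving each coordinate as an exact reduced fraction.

p = (3/4, -1)

T1 = [-12/13 5/13 0; -5/13 -12/13 0; 0 0 1]
T2·T1 = [12/13 -5/13 0; -5/13 -12/13 0; 0 0 1]
T3·…·T1 = [12/13 -5/13 -3; -5/13 -12/13 2; 0 0 1]
T4·…·T1 = [12/13 -5/13 1; -5/13 -12/13 -2; 0 0 1]
T5·…·T1 = [-16/65 63/65 1; 63/65 16/65 2; 0 0 1]
det M = -1; M⁻¹ = [-16/65 63/65 -22/13; 63/65 16/65 -19/13; 0 0 1]
M⁻¹ · (-2/13, 129/52)ᵀ = (3/4, -1)ᵀ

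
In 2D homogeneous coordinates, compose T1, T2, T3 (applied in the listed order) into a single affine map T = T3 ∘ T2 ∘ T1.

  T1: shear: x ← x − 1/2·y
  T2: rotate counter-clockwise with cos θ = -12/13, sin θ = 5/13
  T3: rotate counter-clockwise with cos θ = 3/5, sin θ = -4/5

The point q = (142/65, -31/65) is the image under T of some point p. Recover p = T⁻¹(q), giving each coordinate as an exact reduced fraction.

T1 = [1 -1/2 0; 0 1 0; 0 0 1]
T2·T1 = [-12/13 1/13 0; 5/13 -29/26 0; 0 0 1]
T3·…·T1 = [-16/65 -11/13 0; 63/65 -19/26 0; 0 0 1]
det M = 1; M⁻¹ = [-19/26 11/13 0; -63/65 -16/65 0; 0 0 1]
M⁻¹ · (142/65, -31/65)ᵀ = (-2, -2)ᵀ

p = (-2, -2)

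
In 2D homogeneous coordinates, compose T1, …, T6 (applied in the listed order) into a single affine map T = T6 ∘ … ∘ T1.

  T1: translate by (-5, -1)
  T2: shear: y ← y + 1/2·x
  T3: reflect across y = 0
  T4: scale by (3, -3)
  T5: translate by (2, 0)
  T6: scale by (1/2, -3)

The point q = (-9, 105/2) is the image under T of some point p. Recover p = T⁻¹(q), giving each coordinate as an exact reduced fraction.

T1 = [1 0 -5; 0 1 -1; 0 0 1]
T2·T1 = [1 0 -5; 1/2 1 -7/2; 0 0 1]
T3·…·T1 = [1 0 -5; -1/2 -1 7/2; 0 0 1]
T4·…·T1 = [3 0 -15; 3/2 3 -21/2; 0 0 1]
T5·…·T1 = [3 0 -13; 3/2 3 -21/2; 0 0 1]
T6·…·T1 = [3/2 0 -13/2; -9/2 -9 63/2; 0 0 1]
det M = -27/2; M⁻¹ = [2/3 0 13/3; -1/3 -1/9 4/3; 0 0 1]
M⁻¹ · (-9, 105/2)ᵀ = (-5/3, -3/2)ᵀ

p = (-5/3, -3/2)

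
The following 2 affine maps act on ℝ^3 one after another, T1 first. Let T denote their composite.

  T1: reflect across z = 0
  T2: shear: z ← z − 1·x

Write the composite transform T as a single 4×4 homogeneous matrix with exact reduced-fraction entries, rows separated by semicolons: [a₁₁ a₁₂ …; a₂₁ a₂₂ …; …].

T1 = [1 0 0 0; 0 1 0 0; 0 0 -1 0; 0 0 0 1]
T2·T1 = [1 0 0 0; 0 1 0 0; -1 0 -1 0; 0 0 0 1]

T = [1 0 0 0; 0 1 0 0; -1 0 -1 0; 0 0 0 1]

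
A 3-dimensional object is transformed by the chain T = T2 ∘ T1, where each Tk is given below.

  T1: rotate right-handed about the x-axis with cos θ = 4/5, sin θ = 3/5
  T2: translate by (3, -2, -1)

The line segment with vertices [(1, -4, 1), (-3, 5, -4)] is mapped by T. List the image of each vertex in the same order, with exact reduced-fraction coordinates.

T1 rotate right-handed about the x-axis with cos θ = 4/5, sin θ = 3/5: (1, -4, 1) → (1, -19/5, -8/5); (-3, 5, -4) → (-3, 32/5, -1/5)
T2 translate by (3, -2, -1): (1, -19/5, -8/5) → (4, -29/5, -13/5); (-3, 32/5, -1/5) → (0, 22/5, -6/5)

image vertices: (4, -29/5, -13/5), (0, 22/5, -6/5)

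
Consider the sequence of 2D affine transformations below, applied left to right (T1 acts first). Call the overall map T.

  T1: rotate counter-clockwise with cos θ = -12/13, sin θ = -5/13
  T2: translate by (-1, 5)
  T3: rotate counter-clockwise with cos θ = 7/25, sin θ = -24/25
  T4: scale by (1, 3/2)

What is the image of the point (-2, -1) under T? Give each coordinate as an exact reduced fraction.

T1 rotate counter-clockwise with cos θ = -12/13, sin θ = -5/13: (-2, -1) → (19/13, 22/13)
T2 translate by (-1, 5): (19/13, 22/13) → (6/13, 87/13)
T3 rotate counter-clockwise with cos θ = 7/25, sin θ = -24/25: (6/13, 87/13) → (426/65, 93/65)
T4 scale by (1, 3/2): (426/65, 93/65) → (426/65, 279/130)

T(p) = (426/65, 279/130)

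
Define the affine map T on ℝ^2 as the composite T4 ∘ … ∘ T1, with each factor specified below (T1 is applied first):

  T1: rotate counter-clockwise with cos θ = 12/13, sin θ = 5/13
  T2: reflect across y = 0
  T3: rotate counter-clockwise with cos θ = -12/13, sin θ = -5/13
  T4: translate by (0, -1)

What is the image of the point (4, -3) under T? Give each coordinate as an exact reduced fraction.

T1 rotate counter-clockwise with cos θ = 12/13, sin θ = 5/13: (4, -3) → (63/13, -16/13)
T2 reflect across y = 0: (63/13, -16/13) → (63/13, 16/13)
T3 rotate counter-clockwise with cos θ = -12/13, sin θ = -5/13: (63/13, 16/13) → (-4, -3)
T4 translate by (0, -1): (-4, -3) → (-4, -4)

T(p) = (-4, -4)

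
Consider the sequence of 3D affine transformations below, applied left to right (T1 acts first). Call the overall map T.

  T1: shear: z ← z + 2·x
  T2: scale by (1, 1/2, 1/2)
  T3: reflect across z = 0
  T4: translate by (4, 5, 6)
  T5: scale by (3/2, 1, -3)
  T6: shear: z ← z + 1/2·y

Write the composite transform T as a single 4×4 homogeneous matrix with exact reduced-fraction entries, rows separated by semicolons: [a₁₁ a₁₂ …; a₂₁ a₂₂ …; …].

T = [3/2 0 0 6; 0 1/2 0 5; 3 1/4 3/2 -31/2; 0 0 0 1]

T1 = [1 0 0 0; 0 1 0 0; 2 0 1 0; 0 0 0 1]
T2·T1 = [1 0 0 0; 0 1/2 0 0; 1 0 1/2 0; 0 0 0 1]
T3·…·T1 = [1 0 0 0; 0 1/2 0 0; -1 0 -1/2 0; 0 0 0 1]
T4·…·T1 = [1 0 0 4; 0 1/2 0 5; -1 0 -1/2 6; 0 0 0 1]
T5·…·T1 = [3/2 0 0 6; 0 1/2 0 5; 3 0 3/2 -18; 0 0 0 1]
T6·…·T1 = [3/2 0 0 6; 0 1/2 0 5; 3 1/4 3/2 -31/2; 0 0 0 1]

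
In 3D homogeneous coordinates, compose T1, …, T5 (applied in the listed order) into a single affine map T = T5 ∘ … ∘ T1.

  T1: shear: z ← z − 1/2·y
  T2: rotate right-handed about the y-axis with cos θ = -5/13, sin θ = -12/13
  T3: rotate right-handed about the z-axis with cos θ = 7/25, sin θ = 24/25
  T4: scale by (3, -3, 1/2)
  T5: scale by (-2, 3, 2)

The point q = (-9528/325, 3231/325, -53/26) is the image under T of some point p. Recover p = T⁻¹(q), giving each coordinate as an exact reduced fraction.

p = (-2, -5, -2)

T1 = [1 0 0 0; 0 1 0 0; 0 -1/2 1 0; 0 0 0 1]
T2·T1 = [-5/13 6/13 -12/13 0; 0 1 0 0; 12/13 5/26 -5/13 0; 0 0 0 1]
T3·…·T1 = [-7/65 -54/65 -84/325 0; -24/65 47/65 -288/325 0; 12/13 5/26 -5/13 0; 0 0 0 1]
T4·…·T1 = [-21/65 -162/65 -252/325 0; 72/65 -141/65 864/325 0; 6/13 5/52 -5/26 0; 0 0 0 1]
T5·…·T1 = [42/65 324/65 504/325 0; 216/65 -423/65 2592/325 0; 12/13 5/26 -5/13 0; 0 0 0 1]
det M = 54; M⁻¹ = [7/390 8/195 12/13 0; 4/25 -7/225 0 0; 8/65 97/1170 -5/13 0; 0 0 0 1]
M⁻¹ · (-9528/325, 3231/325, -53/26)ᵀ = (-2, -5, -2)ᵀ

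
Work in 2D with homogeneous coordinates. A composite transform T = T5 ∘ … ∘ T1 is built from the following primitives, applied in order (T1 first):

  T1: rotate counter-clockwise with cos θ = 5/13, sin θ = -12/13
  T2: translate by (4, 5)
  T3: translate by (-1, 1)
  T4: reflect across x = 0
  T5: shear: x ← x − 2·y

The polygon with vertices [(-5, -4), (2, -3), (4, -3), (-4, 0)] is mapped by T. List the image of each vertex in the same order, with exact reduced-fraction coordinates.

T1 rotate counter-clockwise with cos θ = 5/13, sin θ = -12/13: (-5, -4) → (-73/13, 40/13); (2, -3) → (-2, -3); (4, -3) → (-16/13, -63/13); (-4, 0) → (-20/13, 48/13)
T2 translate by (4, 5): (-73/13, 40/13) → (-21/13, 105/13); (-2, -3) → (2, 2); (-16/13, -63/13) → (36/13, 2/13); (-20/13, 48/13) → (32/13, 113/13)
T3 translate by (-1, 1): (-21/13, 105/13) → (-34/13, 118/13); (2, 2) → (1, 3); (36/13, 2/13) → (23/13, 15/13); (32/13, 113/13) → (19/13, 126/13)
T4 reflect across x = 0: (-34/13, 118/13) → (34/13, 118/13); (1, 3) → (-1, 3); (23/13, 15/13) → (-23/13, 15/13); (19/13, 126/13) → (-19/13, 126/13)
T5 shear: x ← x − 2·y: (34/13, 118/13) → (-202/13, 118/13); (-1, 3) → (-7, 3); (-23/13, 15/13) → (-53/13, 15/13); (-19/13, 126/13) → (-271/13, 126/13)

image vertices: (-202/13, 118/13), (-7, 3), (-53/13, 15/13), (-271/13, 126/13)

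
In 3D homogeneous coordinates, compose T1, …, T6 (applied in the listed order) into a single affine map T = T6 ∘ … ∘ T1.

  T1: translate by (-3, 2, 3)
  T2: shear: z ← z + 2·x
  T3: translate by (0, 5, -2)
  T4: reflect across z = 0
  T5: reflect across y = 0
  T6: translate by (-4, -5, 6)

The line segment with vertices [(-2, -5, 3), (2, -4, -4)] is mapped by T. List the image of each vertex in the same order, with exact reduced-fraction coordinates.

image vertices: (-9, -7, 12), (-5, -8, 11)

T1 translate by (-3, 2, 3): (-2, -5, 3) → (-5, -3, 6); (2, -4, -4) → (-1, -2, -1)
T2 shear: z ← z + 2·x: (-5, -3, 6) → (-5, -3, -4); (-1, -2, -1) → (-1, -2, -3)
T3 translate by (0, 5, -2): (-5, -3, -4) → (-5, 2, -6); (-1, -2, -3) → (-1, 3, -5)
T4 reflect across z = 0: (-5, 2, -6) → (-5, 2, 6); (-1, 3, -5) → (-1, 3, 5)
T5 reflect across y = 0: (-5, 2, 6) → (-5, -2, 6); (-1, 3, 5) → (-1, -3, 5)
T6 translate by (-4, -5, 6): (-5, -2, 6) → (-9, -7, 12); (-1, -3, 5) → (-5, -8, 11)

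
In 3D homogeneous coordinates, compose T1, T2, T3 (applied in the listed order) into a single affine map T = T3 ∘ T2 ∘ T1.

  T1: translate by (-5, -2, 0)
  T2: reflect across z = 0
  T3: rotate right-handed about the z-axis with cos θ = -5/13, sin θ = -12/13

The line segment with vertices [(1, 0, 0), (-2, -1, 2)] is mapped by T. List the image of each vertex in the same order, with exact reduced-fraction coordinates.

T1 translate by (-5, -2, 0): (1, 0, 0) → (-4, -2, 0); (-2, -1, 2) → (-7, -3, 2)
T2 reflect across z = 0: (-4, -2, 0) → (-4, -2, 0); (-7, -3, 2) → (-7, -3, -2)
T3 rotate right-handed about the z-axis with cos θ = -5/13, sin θ = -12/13: (-4, -2, 0) → (-4/13, 58/13, 0); (-7, -3, -2) → (-1/13, 99/13, -2)

image vertices: (-4/13, 58/13, 0), (-1/13, 99/13, -2)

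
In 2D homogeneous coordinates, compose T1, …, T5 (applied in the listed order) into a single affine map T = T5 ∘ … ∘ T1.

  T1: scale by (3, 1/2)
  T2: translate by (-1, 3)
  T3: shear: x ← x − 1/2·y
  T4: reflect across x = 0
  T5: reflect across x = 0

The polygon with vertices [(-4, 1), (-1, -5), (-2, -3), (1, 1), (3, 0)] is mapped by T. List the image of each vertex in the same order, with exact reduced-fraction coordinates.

image vertices: (-59/4, 7/2), (-17/4, 1/2), (-31/4, 3/2), (1/4, 7/2), (13/2, 3)

T1 scale by (3, 1/2): (-4, 1) → (-12, 1/2); (-1, -5) → (-3, -5/2); (-2, -3) → (-6, -3/2); (1, 1) → (3, 1/2); (3, 0) → (9, 0)
T2 translate by (-1, 3): (-12, 1/2) → (-13, 7/2); (-3, -5/2) → (-4, 1/2); (-6, -3/2) → (-7, 3/2); (3, 1/2) → (2, 7/2); (9, 0) → (8, 3)
T3 shear: x ← x − 1/2·y: (-13, 7/2) → (-59/4, 7/2); (-4, 1/2) → (-17/4, 1/2); (-7, 3/2) → (-31/4, 3/2); (2, 7/2) → (1/4, 7/2); (8, 3) → (13/2, 3)
T4 reflect across x = 0: (-59/4, 7/2) → (59/4, 7/2); (-17/4, 1/2) → (17/4, 1/2); (-31/4, 3/2) → (31/4, 3/2); (1/4, 7/2) → (-1/4, 7/2); (13/2, 3) → (-13/2, 3)
T5 reflect across x = 0: (59/4, 7/2) → (-59/4, 7/2); (17/4, 1/2) → (-17/4, 1/2); (31/4, 3/2) → (-31/4, 3/2); (-1/4, 7/2) → (1/4, 7/2); (-13/2, 3) → (13/2, 3)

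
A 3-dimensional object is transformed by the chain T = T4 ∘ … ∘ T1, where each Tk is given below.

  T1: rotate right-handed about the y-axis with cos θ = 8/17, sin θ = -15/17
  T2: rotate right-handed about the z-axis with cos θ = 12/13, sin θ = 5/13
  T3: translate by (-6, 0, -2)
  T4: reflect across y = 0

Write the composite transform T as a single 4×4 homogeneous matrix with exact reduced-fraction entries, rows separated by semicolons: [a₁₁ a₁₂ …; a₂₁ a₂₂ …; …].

T = [96/221 -5/13 -180/221 -6; -40/221 -12/13 75/221 0; 15/17 0 8/17 -2; 0 0 0 1]

T1 = [8/17 0 -15/17 0; 0 1 0 0; 15/17 0 8/17 0; 0 0 0 1]
T2·T1 = [96/221 -5/13 -180/221 0; 40/221 12/13 -75/221 0; 15/17 0 8/17 0; 0 0 0 1]
T3·…·T1 = [96/221 -5/13 -180/221 -6; 40/221 12/13 -75/221 0; 15/17 0 8/17 -2; 0 0 0 1]
T4·…·T1 = [96/221 -5/13 -180/221 -6; -40/221 -12/13 75/221 0; 15/17 0 8/17 -2; 0 0 0 1]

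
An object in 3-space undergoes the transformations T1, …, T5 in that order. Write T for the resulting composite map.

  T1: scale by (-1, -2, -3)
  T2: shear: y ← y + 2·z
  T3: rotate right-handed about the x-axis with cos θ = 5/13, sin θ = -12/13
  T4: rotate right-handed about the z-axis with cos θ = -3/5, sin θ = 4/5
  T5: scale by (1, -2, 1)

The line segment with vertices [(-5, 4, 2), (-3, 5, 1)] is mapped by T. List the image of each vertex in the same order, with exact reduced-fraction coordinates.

T1 scale by (-1, -2, -3): (-5, 4, 2) → (5, -8, -6); (-3, 5, 1) → (3, -10, -3)
T2 shear: y ← y + 2·z: (5, -8, -6) → (5, -20, -6); (3, -10, -3) → (3, -16, -3)
T3 rotate right-handed about the x-axis with cos θ = 5/13, sin θ = -12/13: (5, -20, -6) → (5, -172/13, 210/13); (3, -16, -3) → (3, -116/13, 177/13)
T4 rotate right-handed about the z-axis with cos θ = -3/5, sin θ = 4/5: (5, -172/13, 210/13) → (493/65, 776/65, 210/13); (3, -116/13, 177/13) → (347/65, 504/65, 177/13)
T5 scale by (1, -2, 1): (493/65, 776/65, 210/13) → (493/65, -1552/65, 210/13); (347/65, 504/65, 177/13) → (347/65, -1008/65, 177/13)

image vertices: (493/65, -1552/65, 210/13), (347/65, -1008/65, 177/13)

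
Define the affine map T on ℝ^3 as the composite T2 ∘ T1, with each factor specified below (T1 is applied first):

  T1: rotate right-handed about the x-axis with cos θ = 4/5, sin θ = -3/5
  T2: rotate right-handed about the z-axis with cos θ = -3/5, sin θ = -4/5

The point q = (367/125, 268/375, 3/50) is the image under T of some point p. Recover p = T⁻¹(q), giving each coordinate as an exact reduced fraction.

T1 = [1 0 0 0; 0 4/5 3/5 0; 0 -3/5 4/5 0; 0 0 0 1]
T2·T1 = [-3/5 16/25 12/25 0; -4/5 -12/25 -9/25 0; 0 -3/5 4/5 0; 0 0 0 1]
det M = 1; M⁻¹ = [-3/5 -4/5 0 0; 16/25 -12/25 -3/5 0; 12/25 -9/25 4/5 0; 0 0 0 1]
M⁻¹ · (367/125, 268/375, 3/50)ᵀ = (-7/3, 3/2, 6/5)ᵀ

p = (-7/3, 3/2, 6/5)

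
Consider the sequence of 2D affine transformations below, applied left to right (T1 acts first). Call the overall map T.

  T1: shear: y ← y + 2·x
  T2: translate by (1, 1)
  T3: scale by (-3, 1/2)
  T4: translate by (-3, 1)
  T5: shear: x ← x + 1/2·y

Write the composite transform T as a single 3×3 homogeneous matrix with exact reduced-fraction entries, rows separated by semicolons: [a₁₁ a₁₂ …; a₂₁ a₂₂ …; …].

T = [-5/2 1/4 -21/4; 1 1/2 3/2; 0 0 1]

T1 = [1 0 0; 2 1 0; 0 0 1]
T2·T1 = [1 0 1; 2 1 1; 0 0 1]
T3·…·T1 = [-3 0 -3; 1 1/2 1/2; 0 0 1]
T4·…·T1 = [-3 0 -6; 1 1/2 3/2; 0 0 1]
T5·…·T1 = [-5/2 1/4 -21/4; 1 1/2 3/2; 0 0 1]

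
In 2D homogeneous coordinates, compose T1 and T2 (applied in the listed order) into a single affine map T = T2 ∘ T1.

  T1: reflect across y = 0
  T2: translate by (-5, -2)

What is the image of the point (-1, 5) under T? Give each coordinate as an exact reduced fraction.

T(p) = (-6, -7)

T1 reflect across y = 0: (-1, 5) → (-1, -5)
T2 translate by (-5, -2): (-1, -5) → (-6, -7)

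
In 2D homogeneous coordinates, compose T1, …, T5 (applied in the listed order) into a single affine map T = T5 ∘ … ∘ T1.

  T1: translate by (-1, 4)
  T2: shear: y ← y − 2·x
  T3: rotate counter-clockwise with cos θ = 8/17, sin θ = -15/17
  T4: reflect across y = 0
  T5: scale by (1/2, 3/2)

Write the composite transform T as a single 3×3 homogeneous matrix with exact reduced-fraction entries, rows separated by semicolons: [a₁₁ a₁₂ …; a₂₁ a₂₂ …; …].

T1 = [1 0 -1; 0 1 4; 0 0 1]
T2·T1 = [1 0 -1; -2 1 6; 0 0 1]
T3·…·T1 = [-22/17 15/17 82/17; -31/17 8/17 63/17; 0 0 1]
T4·…·T1 = [-22/17 15/17 82/17; 31/17 -8/17 -63/17; 0 0 1]
T5·…·T1 = [-11/17 15/34 41/17; 93/34 -12/17 -189/34; 0 0 1]

T = [-11/17 15/34 41/17; 93/34 -12/17 -189/34; 0 0 1]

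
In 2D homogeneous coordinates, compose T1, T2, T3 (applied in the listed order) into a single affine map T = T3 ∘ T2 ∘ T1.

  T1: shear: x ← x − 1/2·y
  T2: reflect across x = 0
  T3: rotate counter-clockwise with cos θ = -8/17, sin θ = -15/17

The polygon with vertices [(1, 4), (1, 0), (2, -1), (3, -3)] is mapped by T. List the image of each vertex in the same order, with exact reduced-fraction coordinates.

T1 shear: x ← x − 1/2·y: (1, 4) → (-1, 4); (1, 0) → (1, 0); (2, -1) → (5/2, -1); (3, -3) → (9/2, -3)
T2 reflect across x = 0: (-1, 4) → (1, 4); (1, 0) → (-1, 0); (5/2, -1) → (-5/2, -1); (9/2, -3) → (-9/2, -3)
T3 rotate counter-clockwise with cos θ = -8/17, sin θ = -15/17: (1, 4) → (52/17, -47/17); (-1, 0) → (8/17, 15/17); (-5/2, -1) → (5/17, 91/34); (-9/2, -3) → (-9/17, 183/34)

image vertices: (52/17, -47/17), (8/17, 15/17), (5/17, 91/34), (-9/17, 183/34)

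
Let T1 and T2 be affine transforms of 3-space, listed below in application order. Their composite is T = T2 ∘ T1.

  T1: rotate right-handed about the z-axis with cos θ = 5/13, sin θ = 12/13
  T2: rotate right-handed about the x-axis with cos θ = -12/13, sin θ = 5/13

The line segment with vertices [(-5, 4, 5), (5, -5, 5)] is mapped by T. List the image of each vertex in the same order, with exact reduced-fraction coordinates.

T1 rotate right-handed about the z-axis with cos θ = 5/13, sin θ = 12/13: (-5, 4, 5) → (-73/13, -40/13, 5); (5, -5, 5) → (85/13, 35/13, 5)
T2 rotate right-handed about the x-axis with cos θ = -12/13, sin θ = 5/13: (-73/13, -40/13, 5) → (-73/13, 155/169, -980/169); (85/13, 35/13, 5) → (85/13, -745/169, -605/169)

image vertices: (-73/13, 155/169, -980/169), (85/13, -745/169, -605/169)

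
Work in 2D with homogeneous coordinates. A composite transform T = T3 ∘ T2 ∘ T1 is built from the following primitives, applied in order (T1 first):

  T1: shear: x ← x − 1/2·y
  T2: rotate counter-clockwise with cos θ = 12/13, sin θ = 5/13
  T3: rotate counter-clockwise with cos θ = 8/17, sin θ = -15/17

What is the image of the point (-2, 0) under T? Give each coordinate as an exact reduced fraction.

T1 shear: x ← x − 1/2·y: (-2, 0) → (-2, 0)
T2 rotate counter-clockwise with cos θ = 12/13, sin θ = 5/13: (-2, 0) → (-24/13, -10/13)
T3 rotate counter-clockwise with cos θ = 8/17, sin θ = -15/17: (-24/13, -10/13) → (-342/221, 280/221)

T(p) = (-342/221, 280/221)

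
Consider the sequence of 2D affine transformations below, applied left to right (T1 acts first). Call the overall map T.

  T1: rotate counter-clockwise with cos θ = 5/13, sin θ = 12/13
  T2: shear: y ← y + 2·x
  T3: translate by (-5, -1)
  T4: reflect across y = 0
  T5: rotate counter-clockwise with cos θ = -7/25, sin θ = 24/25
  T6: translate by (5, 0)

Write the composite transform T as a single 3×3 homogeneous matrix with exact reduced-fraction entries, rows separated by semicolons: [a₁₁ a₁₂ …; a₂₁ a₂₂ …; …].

T = [493/325 -372/325 136/25; 274/325 -421/325 -127/25; 0 0 1]

T1 = [5/13 -12/13 0; 12/13 5/13 0; 0 0 1]
T2·T1 = [5/13 -12/13 0; 22/13 -19/13 0; 0 0 1]
T3·…·T1 = [5/13 -12/13 -5; 22/13 -19/13 -1; 0 0 1]
T4·…·T1 = [5/13 -12/13 -5; -22/13 19/13 1; 0 0 1]
T5·…·T1 = [493/325 -372/325 11/25; 274/325 -421/325 -127/25; 0 0 1]
T6·…·T1 = [493/325 -372/325 136/25; 274/325 -421/325 -127/25; 0 0 1]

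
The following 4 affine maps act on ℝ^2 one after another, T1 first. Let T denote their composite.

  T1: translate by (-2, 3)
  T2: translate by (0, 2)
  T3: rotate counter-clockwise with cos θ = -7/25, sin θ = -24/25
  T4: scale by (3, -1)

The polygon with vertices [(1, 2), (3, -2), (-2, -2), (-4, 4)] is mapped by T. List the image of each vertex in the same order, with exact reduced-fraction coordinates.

T1 translate by (-2, 3): (1, 2) → (-1, 5); (3, -2) → (1, 1); (-2, -2) → (-4, 1); (-4, 4) → (-6, 7)
T2 translate by (0, 2): (-1, 5) → (-1, 7); (1, 1) → (1, 3); (-4, 1) → (-4, 3); (-6, 7) → (-6, 9)
T3 rotate counter-clockwise with cos θ = -7/25, sin θ = -24/25: (-1, 7) → (7, -1); (1, 3) → (13/5, -9/5); (-4, 3) → (4, 3); (-6, 9) → (258/25, 81/25)
T4 scale by (3, -1): (7, -1) → (21, 1); (13/5, -9/5) → (39/5, 9/5); (4, 3) → (12, -3); (258/25, 81/25) → (774/25, -81/25)

image vertices: (21, 1), (39/5, 9/5), (12, -3), (774/25, -81/25)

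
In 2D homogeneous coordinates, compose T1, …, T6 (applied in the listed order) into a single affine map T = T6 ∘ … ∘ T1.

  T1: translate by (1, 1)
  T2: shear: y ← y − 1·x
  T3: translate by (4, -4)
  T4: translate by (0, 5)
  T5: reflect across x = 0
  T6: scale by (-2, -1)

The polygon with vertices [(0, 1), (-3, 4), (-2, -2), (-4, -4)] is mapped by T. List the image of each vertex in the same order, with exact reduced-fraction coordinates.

T1 translate by (1, 1): (0, 1) → (1, 2); (-3, 4) → (-2, 5); (-2, -2) → (-1, -1); (-4, -4) → (-3, -3)
T2 shear: y ← y − 1·x: (1, 2) → (1, 1); (-2, 5) → (-2, 7); (-1, -1) → (-1, 0); (-3, -3) → (-3, 0)
T3 translate by (4, -4): (1, 1) → (5, -3); (-2, 7) → (2, 3); (-1, 0) → (3, -4); (-3, 0) → (1, -4)
T4 translate by (0, 5): (5, -3) → (5, 2); (2, 3) → (2, 8); (3, -4) → (3, 1); (1, -4) → (1, 1)
T5 reflect across x = 0: (5, 2) → (-5, 2); (2, 8) → (-2, 8); (3, 1) → (-3, 1); (1, 1) → (-1, 1)
T6 scale by (-2, -1): (-5, 2) → (10, -2); (-2, 8) → (4, -8); (-3, 1) → (6, -1); (-1, 1) → (2, -1)

image vertices: (10, -2), (4, -8), (6, -1), (2, -1)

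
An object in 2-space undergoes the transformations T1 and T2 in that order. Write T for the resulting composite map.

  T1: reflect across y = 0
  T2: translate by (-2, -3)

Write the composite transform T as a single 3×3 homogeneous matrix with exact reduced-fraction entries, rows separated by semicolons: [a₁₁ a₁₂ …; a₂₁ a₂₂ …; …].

T = [1 0 -2; 0 -1 -3; 0 0 1]

T1 = [1 0 0; 0 -1 0; 0 0 1]
T2·T1 = [1 0 -2; 0 -1 -3; 0 0 1]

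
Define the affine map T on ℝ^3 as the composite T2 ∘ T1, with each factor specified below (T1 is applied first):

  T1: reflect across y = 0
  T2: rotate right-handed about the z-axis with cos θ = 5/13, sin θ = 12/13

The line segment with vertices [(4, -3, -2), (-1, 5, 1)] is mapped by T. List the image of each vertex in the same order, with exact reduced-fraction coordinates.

T1 reflect across y = 0: (4, -3, -2) → (4, 3, -2); (-1, 5, 1) → (-1, -5, 1)
T2 rotate right-handed about the z-axis with cos θ = 5/13, sin θ = 12/13: (4, 3, -2) → (-16/13, 63/13, -2); (-1, -5, 1) → (55/13, -37/13, 1)

image vertices: (-16/13, 63/13, -2), (55/13, -37/13, 1)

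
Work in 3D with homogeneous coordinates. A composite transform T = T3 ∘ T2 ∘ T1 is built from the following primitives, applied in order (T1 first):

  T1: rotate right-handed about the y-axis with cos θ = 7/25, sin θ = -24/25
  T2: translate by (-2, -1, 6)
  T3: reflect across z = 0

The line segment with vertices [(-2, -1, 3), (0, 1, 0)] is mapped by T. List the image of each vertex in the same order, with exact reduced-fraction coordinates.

image vertices: (-136/25, -2, -123/25), (-2, 0, -6)

T1 rotate right-handed about the y-axis with cos θ = 7/25, sin θ = -24/25: (-2, -1, 3) → (-86/25, -1, -27/25); (0, 1, 0) → (0, 1, 0)
T2 translate by (-2, -1, 6): (-86/25, -1, -27/25) → (-136/25, -2, 123/25); (0, 1, 0) → (-2, 0, 6)
T3 reflect across z = 0: (-136/25, -2, 123/25) → (-136/25, -2, -123/25); (-2, 0, 6) → (-2, 0, -6)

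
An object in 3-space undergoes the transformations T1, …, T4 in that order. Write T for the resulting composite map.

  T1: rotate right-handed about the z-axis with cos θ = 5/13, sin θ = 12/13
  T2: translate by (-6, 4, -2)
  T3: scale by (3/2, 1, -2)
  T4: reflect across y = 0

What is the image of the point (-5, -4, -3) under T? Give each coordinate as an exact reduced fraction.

T(p) = (-165/26, 28/13, 10)

T1 rotate right-handed about the z-axis with cos θ = 5/13, sin θ = 12/13: (-5, -4, -3) → (23/13, -80/13, -3)
T2 translate by (-6, 4, -2): (23/13, -80/13, -3) → (-55/13, -28/13, -5)
T3 scale by (3/2, 1, -2): (-55/13, -28/13, -5) → (-165/26, -28/13, 10)
T4 reflect across y = 0: (-165/26, -28/13, 10) → (-165/26, 28/13, 10)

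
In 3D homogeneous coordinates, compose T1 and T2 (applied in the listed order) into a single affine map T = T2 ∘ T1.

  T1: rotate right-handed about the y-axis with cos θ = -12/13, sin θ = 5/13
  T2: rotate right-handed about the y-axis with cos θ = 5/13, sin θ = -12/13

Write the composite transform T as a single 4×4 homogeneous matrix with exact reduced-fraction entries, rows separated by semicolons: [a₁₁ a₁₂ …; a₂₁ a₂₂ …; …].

T1 = [-12/13 0 5/13 0; 0 1 0 0; -5/13 0 -12/13 0; 0 0 0 1]
T2·T1 = [0 0 1 0; 0 1 0 0; -1 0 0 0; 0 0 0 1]

T = [0 0 1 0; 0 1 0 0; -1 0 0 0; 0 0 0 1]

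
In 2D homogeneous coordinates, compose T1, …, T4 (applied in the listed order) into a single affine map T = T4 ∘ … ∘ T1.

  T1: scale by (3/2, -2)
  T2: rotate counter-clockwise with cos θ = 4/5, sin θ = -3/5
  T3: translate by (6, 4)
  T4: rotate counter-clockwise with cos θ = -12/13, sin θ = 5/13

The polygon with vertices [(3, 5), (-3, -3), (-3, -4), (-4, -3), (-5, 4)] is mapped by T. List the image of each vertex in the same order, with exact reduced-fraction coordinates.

image vertices: (-97/130, 492/65), (-259/26, -108/13), (-1519/130, -606/65), (-46/5, -48/5), (471/130, -246/65)

T1 scale by (3/2, -2): (3, 5) → (9/2, -10); (-3, -3) → (-9/2, 6); (-3, -4) → (-9/2, 8); (-4, -3) → (-6, 6); (-5, 4) → (-15/2, -8)
T2 rotate counter-clockwise with cos θ = 4/5, sin θ = -3/5: (9/2, -10) → (-12/5, -107/10); (-9/2, 6) → (0, 15/2); (-9/2, 8) → (6/5, 91/10); (-6, 6) → (-6/5, 42/5); (-15/2, -8) → (-54/5, -19/10)
T3 translate by (6, 4): (-12/5, -107/10) → (18/5, -67/10); (0, 15/2) → (6, 23/2); (6/5, 91/10) → (36/5, 131/10); (-6/5, 42/5) → (24/5, 62/5); (-54/5, -19/10) → (-24/5, 21/10)
T4 rotate counter-clockwise with cos θ = -12/13, sin θ = 5/13: (18/5, -67/10) → (-97/130, 492/65); (6, 23/2) → (-259/26, -108/13); (36/5, 131/10) → (-1519/130, -606/65); (24/5, 62/5) → (-46/5, -48/5); (-24/5, 21/10) → (471/130, -246/65)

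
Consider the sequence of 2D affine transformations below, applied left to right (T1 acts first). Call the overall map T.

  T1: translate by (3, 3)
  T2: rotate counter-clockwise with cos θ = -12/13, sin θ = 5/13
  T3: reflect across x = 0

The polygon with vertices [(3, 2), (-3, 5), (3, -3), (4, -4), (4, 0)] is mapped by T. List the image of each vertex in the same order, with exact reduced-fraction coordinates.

T1 translate by (3, 3): (3, 2) → (6, 5); (-3, 5) → (0, 8); (3, -3) → (6, 0); (4, -4) → (7, -1); (4, 0) → (7, 3)
T2 rotate counter-clockwise with cos θ = -12/13, sin θ = 5/13: (6, 5) → (-97/13, -30/13); (0, 8) → (-40/13, -96/13); (6, 0) → (-72/13, 30/13); (7, -1) → (-79/13, 47/13); (7, 3) → (-99/13, -1/13)
T3 reflect across x = 0: (-97/13, -30/13) → (97/13, -30/13); (-40/13, -96/13) → (40/13, -96/13); (-72/13, 30/13) → (72/13, 30/13); (-79/13, 47/13) → (79/13, 47/13); (-99/13, -1/13) → (99/13, -1/13)

image vertices: (97/13, -30/13), (40/13, -96/13), (72/13, 30/13), (79/13, 47/13), (99/13, -1/13)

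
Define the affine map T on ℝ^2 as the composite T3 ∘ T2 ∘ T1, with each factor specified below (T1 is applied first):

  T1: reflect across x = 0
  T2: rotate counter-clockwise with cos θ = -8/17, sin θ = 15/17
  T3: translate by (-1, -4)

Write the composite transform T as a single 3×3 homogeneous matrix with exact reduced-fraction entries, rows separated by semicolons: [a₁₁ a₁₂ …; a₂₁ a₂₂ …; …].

T = [8/17 -15/17 -1; -15/17 -8/17 -4; 0 0 1]

T1 = [-1 0 0; 0 1 0; 0 0 1]
T2·T1 = [8/17 -15/17 0; -15/17 -8/17 0; 0 0 1]
T3·…·T1 = [8/17 -15/17 -1; -15/17 -8/17 -4; 0 0 1]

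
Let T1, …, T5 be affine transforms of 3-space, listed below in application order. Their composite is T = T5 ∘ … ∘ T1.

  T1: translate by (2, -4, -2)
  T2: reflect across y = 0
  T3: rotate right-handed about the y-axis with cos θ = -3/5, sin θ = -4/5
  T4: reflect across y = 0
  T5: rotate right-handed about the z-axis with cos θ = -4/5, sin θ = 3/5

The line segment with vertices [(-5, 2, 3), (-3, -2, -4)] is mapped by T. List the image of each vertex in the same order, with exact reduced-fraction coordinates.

T1 translate by (2, -4, -2): (-5, 2, 3) → (-3, -2, 1); (-3, -2, -4) → (-1, -6, -6)
T2 reflect across y = 0: (-3, -2, 1) → (-3, 2, 1); (-1, -6, -6) → (-1, 6, -6)
T3 rotate right-handed about the y-axis with cos θ = -3/5, sin θ = -4/5: (-3, 2, 1) → (1, 2, -3); (-1, 6, -6) → (27/5, 6, 14/5)
T4 reflect across y = 0: (1, 2, -3) → (1, -2, -3); (27/5, 6, 14/5) → (27/5, -6, 14/5)
T5 rotate right-handed about the z-axis with cos θ = -4/5, sin θ = 3/5: (1, -2, -3) → (2/5, 11/5, -3); (27/5, -6, 14/5) → (-18/25, 201/25, 14/5)

image vertices: (2/5, 11/5, -3), (-18/25, 201/25, 14/5)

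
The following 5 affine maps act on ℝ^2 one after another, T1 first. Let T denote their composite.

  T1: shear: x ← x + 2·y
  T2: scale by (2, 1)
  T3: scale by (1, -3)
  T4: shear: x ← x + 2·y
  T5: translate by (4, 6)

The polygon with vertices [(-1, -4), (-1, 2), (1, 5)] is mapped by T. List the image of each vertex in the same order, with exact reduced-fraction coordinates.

image vertices: (10, 18), (-2, 0), (-4, -9)

T1 shear: x ← x + 2·y: (-1, -4) → (-9, -4); (-1, 2) → (3, 2); (1, 5) → (11, 5)
T2 scale by (2, 1): (-9, -4) → (-18, -4); (3, 2) → (6, 2); (11, 5) → (22, 5)
T3 scale by (1, -3): (-18, -4) → (-18, 12); (6, 2) → (6, -6); (22, 5) → (22, -15)
T4 shear: x ← x + 2·y: (-18, 12) → (6, 12); (6, -6) → (-6, -6); (22, -15) → (-8, -15)
T5 translate by (4, 6): (6, 12) → (10, 18); (-6, -6) → (-2, 0); (-8, -15) → (-4, -9)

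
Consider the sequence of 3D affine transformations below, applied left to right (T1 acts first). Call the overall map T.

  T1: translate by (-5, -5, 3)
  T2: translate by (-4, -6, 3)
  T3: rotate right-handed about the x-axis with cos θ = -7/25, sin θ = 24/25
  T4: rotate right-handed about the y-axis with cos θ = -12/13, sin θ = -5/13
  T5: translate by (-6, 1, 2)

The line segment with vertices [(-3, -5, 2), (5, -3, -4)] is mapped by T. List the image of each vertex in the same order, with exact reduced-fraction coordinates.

image vertices: (154/13, -11/5, 886/65), (40/13, 3, 174/13)

T1 translate by (-5, -5, 3): (-3, -5, 2) → (-8, -10, 5); (5, -3, -4) → (0, -8, -1)
T2 translate by (-4, -6, 3): (-8, -10, 5) → (-12, -16, 8); (0, -8, -1) → (-4, -14, 2)
T3 rotate right-handed about the x-axis with cos θ = -7/25, sin θ = 24/25: (-12, -16, 8) → (-12, -16/5, -88/5); (-4, -14, 2) → (-4, 2, -14)
T4 rotate right-handed about the y-axis with cos θ = -12/13, sin θ = -5/13: (-12, -16/5, -88/5) → (232/13, -16/5, 756/65); (-4, 2, -14) → (118/13, 2, 148/13)
T5 translate by (-6, 1, 2): (232/13, -16/5, 756/65) → (154/13, -11/5, 886/65); (118/13, 2, 148/13) → (40/13, 3, 174/13)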